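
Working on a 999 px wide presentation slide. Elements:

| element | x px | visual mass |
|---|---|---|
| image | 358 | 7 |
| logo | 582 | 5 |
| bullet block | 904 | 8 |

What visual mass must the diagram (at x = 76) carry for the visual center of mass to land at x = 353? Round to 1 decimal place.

Existing Σw = 20 (7 + 5 + 8); existing moment 7·358 + 5·582 + 8·904 = 12648.
Balance at x = 353 requires (12648 + w·76) / (20 + w) = 353.
Solving: w = (353·20 − 12648) / (76 − 353) = -5588 / -277 ≈ 20.17.

w ≈ 20.2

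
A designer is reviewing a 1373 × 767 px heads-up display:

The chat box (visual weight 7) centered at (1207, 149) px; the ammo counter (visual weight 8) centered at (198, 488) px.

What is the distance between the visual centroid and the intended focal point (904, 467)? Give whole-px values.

≈ 272 px

Total weight = 7 + 8 = 15.
Σw·x = 7·1207 + 8·198 = 10033, so x̄ = 10033/15 ≈ 668.87.
Σw·y = 7·149 + 8·488 = 4947, so ȳ = 4947/15 ≈ 329.80.
Offset from (904, 467): Δx ≈ -235.13, Δy ≈ -137.20; distance = √(Δx² + Δy²) ≈ 272.23.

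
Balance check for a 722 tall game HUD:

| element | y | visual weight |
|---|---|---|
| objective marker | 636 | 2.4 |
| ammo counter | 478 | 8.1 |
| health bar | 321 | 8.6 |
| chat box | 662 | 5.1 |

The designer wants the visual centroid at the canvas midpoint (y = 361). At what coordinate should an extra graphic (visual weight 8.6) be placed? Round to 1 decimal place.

After adding the extra graphic, total weight = 2.4 + 8.1 + 8.6 + 5.1 + 8.6 = 32.8.
y: target moment 32.8×361 = 11840.8; current 2.4·636 + 8.1·478 + 8.6·321 + 5.1·662 = 11535.0; the extra graphic supplies 305.8, so y = 305.8/8.6 ≈ 35.56.

y ≈ 35.6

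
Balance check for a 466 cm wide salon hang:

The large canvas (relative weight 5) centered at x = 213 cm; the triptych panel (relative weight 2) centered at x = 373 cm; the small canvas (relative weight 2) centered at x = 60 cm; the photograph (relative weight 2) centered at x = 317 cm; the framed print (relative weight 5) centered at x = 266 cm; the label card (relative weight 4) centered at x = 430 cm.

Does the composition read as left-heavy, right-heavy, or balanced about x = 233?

right-heavy

Weights sum to 5 + 2 + 2 + 2 + 5 + 4 = 20.
x-moment: 5·213 + 2·373 + 2·60 + 2·317 + 5·266 + 4·430 = 5615; centroid 5615/20 ≈ 280.75.
280.8 vs midline 233 → right-heavy.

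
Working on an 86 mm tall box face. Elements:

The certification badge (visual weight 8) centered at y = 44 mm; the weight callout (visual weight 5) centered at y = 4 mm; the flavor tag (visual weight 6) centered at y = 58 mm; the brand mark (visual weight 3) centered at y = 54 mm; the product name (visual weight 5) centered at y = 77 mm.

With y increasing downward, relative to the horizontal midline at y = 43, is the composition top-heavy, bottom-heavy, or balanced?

Weights sum to 8 + 5 + 6 + 3 + 5 = 27.
y: (8·44 + 5·4 + 6·58 + 3·54 + 5·77) / 27 = 1267 / 27 ≈ 46.93
46.9 lies below (larger y than) the midline 43, so the layout is bottom-heavy.

bottom-heavy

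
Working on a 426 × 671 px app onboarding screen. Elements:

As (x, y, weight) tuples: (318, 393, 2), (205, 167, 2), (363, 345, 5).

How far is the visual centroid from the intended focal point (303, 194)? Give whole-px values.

≈ 123 px

Σw = 2 + 2 + 5 = 9.
Σw·x = 2·318 + 2·205 + 5·363 = 2861, so x̄ = 2861/9 ≈ 317.89.
Σw·y = 2·393 + 2·167 + 5·345 = 2845, so ȳ = 2845/9 ≈ 316.11.
Relative to (303, 194): Δ = (14.89, 122.11); |Δ| = √(14.89² + 122.11²) ≈ 123.02.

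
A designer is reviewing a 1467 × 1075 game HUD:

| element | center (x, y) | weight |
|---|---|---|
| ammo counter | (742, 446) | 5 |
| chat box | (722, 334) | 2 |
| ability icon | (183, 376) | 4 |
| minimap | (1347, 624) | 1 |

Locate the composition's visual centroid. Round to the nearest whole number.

(603, 419)

Weights sum to 5 + 2 + 4 + 1 = 12.
x-moment: 5·742 + 2·722 + 4·183 + 1·1347 = 7233; centroid 7233/12 ≈ 602.75.
y-moment: 5·446 + 2·334 + 4·376 + 1·624 = 5026; centroid 5026/12 ≈ 418.83.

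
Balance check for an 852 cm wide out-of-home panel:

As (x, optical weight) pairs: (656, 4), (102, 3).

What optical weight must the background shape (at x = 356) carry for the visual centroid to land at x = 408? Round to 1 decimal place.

Known weights sum to 4 + 3 = 7; their moment is 4·656 + 3·102 = 2930.
Set Σw·x/Σw = 408: (2930 + 356w) = 408·(7 + w).
Rearranging, w·(356 − 408) = 408·7 − 2930 = -74, so w ≈ -74/-52 = 1.42.

w ≈ 1.4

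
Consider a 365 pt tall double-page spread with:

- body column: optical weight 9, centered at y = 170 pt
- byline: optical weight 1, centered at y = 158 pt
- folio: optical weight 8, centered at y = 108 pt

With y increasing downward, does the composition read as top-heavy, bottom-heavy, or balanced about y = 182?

top-heavy

Weights sum to 9 + 1 + 8 = 18.
Σw·y = 9·170 + 1·158 + 8·108 = 2552, so ȳ = 2552/18 ≈ 141.78.
141.8 lies above (smaller y than) the midline 182, so the layout is top-heavy.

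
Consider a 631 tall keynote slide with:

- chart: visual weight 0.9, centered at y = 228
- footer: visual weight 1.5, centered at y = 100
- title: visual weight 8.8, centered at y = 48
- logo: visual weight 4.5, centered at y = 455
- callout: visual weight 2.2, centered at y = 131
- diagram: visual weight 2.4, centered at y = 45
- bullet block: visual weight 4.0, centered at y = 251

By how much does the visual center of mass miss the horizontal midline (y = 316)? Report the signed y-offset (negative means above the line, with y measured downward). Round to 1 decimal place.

Weights sum to 0.9 + 1.5 + 8.8 + 4.5 + 2.2 + 2.4 + 4.0 = 24.3.
Σw·y = 4225.3; ȳ = 4225.3/24.3 ≈ 173.88.
Difference: 173.88 − 316 ≈ -142.12.

≈ -142.1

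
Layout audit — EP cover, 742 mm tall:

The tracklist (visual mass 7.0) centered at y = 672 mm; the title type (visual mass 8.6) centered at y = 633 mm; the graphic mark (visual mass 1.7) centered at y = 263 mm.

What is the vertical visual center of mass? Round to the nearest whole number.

y ≈ 612

Weights sum to 7.0 + 8.6 + 1.7 = 17.3.
y-moment: 7.0·672 + 8.6·633 + 1.7·263 = 10594.9; centroid 10594.9/17.3 ≈ 612.42.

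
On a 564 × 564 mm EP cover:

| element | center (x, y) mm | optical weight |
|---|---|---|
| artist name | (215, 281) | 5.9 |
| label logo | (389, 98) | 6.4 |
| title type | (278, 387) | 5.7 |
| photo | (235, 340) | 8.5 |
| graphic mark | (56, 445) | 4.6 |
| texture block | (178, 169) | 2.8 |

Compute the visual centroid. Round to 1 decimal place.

Weights sum to 5.9 + 6.4 + 5.7 + 8.5 + 4.6 + 2.8 = 33.9.
x: moment 8096.2 / weight 33.9 ≈ 238.83
y: moment 9901.2 / weight 33.9 ≈ 292.07

(238.8, 292.1)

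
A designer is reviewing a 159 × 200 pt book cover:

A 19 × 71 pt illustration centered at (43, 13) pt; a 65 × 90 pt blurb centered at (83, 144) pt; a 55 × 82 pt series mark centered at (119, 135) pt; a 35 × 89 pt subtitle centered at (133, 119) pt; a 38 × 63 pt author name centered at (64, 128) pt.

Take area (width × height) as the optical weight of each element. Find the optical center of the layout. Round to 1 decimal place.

Areas → weights: illustration 19·71 = 1349, blurb 65·90 = 5850, series mark 55·82 = 4510, subtitle 35·89 = 3115, author name 38·63 = 2394; Σw = 17218.
Σw·x = 1349·43 + 5850·83 + 4510·119 + 3115·133 + 2394·64 = 1647758, so x̄ = 1647758/17218 ≈ 95.70.
Σw·y = 1349·13 + 5850·144 + 4510·135 + 3115·119 + 2394·128 = 2145904, so ȳ = 2145904/17218 ≈ 124.63.

(95.7, 124.6)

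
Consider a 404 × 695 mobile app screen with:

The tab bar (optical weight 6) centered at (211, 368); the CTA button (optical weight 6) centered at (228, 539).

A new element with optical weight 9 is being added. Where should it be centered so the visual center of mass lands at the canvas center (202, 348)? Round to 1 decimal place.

(178.7, 207.3)

With the new element, Σw becomes 6 + 6 + 9 = 21.
x: need Σw·x = 21·202 = 4242. Existing = 6·211 + 6·228 = 2634. Remainder 1608 / 9 ≈ 178.67.
y: need Σw·y = 21·348 = 7308. Existing = 6·368 + 6·539 = 5442. Remainder 1866 / 9 ≈ 207.33.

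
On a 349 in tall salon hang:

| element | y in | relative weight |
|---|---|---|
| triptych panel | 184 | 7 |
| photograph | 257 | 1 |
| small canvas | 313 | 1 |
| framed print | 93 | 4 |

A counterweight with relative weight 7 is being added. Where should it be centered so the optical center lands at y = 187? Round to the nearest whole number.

y ≈ 216

After adding the counterweight, total weight = 7 + 1 + 1 + 4 + 7 = 20.
Along y: (2230 + 7·y) / 20 = 187 (existing moment 7·184 + 1·257 + 1·313 + 4·93 = 2230) ⇒ y = (3740 − 2230) / 7 ≈ 215.71.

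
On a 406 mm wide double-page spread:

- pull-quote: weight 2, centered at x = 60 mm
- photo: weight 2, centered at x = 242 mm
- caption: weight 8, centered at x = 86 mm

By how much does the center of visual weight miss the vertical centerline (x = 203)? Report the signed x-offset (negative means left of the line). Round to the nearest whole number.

Σw = 2 + 2 + 8 = 12.
x-moment: 2·60 + 2·242 + 8·86 = 1292; centroid 1292/12 ≈ 107.67.
Against x = 203, that's 107.67 − 203 = -95.33.

≈ -95 mm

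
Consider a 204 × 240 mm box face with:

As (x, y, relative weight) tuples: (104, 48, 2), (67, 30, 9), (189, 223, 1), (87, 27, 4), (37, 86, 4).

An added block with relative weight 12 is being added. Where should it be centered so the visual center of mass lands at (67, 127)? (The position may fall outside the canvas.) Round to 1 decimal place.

(54.0, 251.9)

After adding the added block, total weight = 2 + 9 + 1 + 4 + 4 + 12 = 32.
Along x: (1496 + 12·x) / 32 = 67 (existing moment 2·104 + 9·67 + 1·189 + 4·87 + 4·37 = 1496) ⇒ x = (2144 − 1496) / 12 ≈ 54.00.
Along y: (1041 + 12·y) / 32 = 127 (existing moment 2·48 + 9·30 + 1·223 + 4·27 + 4·86 = 1041) ⇒ y = (4064 − 1041) / 12 ≈ 251.92.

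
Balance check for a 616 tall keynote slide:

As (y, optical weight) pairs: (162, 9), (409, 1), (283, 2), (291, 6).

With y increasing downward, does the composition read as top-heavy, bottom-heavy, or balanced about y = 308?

Σw = 9 + 1 + 2 + 6 = 18.
y: (9·162 + 1·409 + 2·283 + 6·291) / 18 = 4179 / 18 ≈ 232.17
232.2 lies above (smaller y than) the midline 308, so the layout is top-heavy.

top-heavy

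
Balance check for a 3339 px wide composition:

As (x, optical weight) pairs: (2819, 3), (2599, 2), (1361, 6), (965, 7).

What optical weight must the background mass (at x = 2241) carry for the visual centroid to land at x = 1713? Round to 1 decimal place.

w ≈ 4.3

Fixed elements: Σw = 3 + 2 + 6 + 7 = 18, Σw·x = 3·2819 + 2·2599 + 6·1361 + 7·965 = 28576.
Set Σw·x/Σw = 1713: (28576 + 2241w) = 1713·(18 + w).
So w = (1713·18 − 28576)/(2241 − 1713) = 2258/528 ≈ 4.28.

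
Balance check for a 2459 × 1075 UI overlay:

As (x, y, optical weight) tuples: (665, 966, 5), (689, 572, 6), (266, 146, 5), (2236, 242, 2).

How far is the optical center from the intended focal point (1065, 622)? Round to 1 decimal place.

≈ 341.9

Weights sum to 5 + 6 + 5 + 2 = 18.
Σw·x = 5·665 + 6·689 + 5·266 + 2·2236 = 13261, so x̄ = 13261/18 ≈ 736.72.
Σw·y = 5·966 + 6·572 + 5·146 + 2·242 = 9476, so ȳ = 9476/18 ≈ 526.44.
From (1065, 622): dx = -328.28, dy = -95.56, so the distance is √(dx²+dy²) ≈ 341.90.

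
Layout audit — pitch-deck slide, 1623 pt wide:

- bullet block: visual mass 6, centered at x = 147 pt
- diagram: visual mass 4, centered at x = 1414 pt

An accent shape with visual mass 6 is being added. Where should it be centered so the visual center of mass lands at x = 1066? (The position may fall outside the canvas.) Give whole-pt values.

With the accent shape, Σw becomes 6 + 4 + 6 = 16.
x: target moment 16×1066 = 17056; current 6·147 + 4·1414 = 6538; the accent shape supplies 10518, so x = 10518/6 ≈ 1753.00.

x ≈ 1753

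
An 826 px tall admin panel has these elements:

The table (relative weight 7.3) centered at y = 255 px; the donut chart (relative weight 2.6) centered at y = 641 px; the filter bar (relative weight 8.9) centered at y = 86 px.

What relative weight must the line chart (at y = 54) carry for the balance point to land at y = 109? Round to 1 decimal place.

Existing Σw = 18.8 (7.3 + 2.6 + 8.9); existing moment 7.3·255 + 2.6·641 + 8.9·86 = 4293.5.
For the centroid to hit 109: (4293.5 + w·54) / (18.8 + w) = 109.
So w = (109·18.8 − 4293.5)/(54 − 109) = -2244.3/-55 ≈ 40.81.

w ≈ 40.8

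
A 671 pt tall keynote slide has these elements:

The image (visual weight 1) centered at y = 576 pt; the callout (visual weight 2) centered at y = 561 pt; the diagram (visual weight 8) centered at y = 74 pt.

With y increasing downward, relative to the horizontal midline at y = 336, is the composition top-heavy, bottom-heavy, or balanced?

top-heavy

Weights sum to 1 + 2 + 8 = 11.
Σw·y = 1·576 + 2·561 + 8·74 = 2290, so ȳ = 2290/11 ≈ 208.18.
Since 208.2 is above (smaller y than) 336, the composition reads top-heavy.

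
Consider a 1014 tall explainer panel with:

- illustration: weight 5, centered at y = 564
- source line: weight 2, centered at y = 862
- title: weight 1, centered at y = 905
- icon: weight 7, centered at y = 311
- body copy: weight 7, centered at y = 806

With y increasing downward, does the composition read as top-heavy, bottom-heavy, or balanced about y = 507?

bottom-heavy

Weights sum to 5 + 2 + 1 + 7 + 7 = 22.
y-moment: 5·564 + 2·862 + 1·905 + 7·311 + 7·806 = 13268; centroid 13268/22 ≈ 603.09.
Since 603.1 is below (larger y than) 507, the composition reads bottom-heavy.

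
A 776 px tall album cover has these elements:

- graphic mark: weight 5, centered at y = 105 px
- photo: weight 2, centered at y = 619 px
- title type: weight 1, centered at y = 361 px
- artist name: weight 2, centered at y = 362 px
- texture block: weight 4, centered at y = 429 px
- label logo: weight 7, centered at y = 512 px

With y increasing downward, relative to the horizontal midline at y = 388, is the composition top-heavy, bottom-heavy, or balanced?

Total weight = 5 + 2 + 1 + 2 + 4 + 7 = 21.
Σw·y = 8148; ȳ = 8148/21 ≈ 388.00.
That equals the midline 388 — balanced.

balanced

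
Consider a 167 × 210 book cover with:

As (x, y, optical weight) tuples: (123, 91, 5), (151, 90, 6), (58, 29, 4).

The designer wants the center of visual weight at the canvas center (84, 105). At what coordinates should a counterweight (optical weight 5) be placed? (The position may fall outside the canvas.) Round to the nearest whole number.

With the counterweight, Σw becomes 5 + 6 + 4 + 5 = 20.
x: target moment 20×84 = 1680; current 5·123 + 6·151 + 4·58 = 1753; the counterweight supplies -73, so x = -73/5 ≈ -14.60.
y: target moment 20×105 = 2100; current 5·91 + 6·90 + 4·29 = 1111; the counterweight supplies 989, so y = 989/5 ≈ 197.80.

(-15, 198)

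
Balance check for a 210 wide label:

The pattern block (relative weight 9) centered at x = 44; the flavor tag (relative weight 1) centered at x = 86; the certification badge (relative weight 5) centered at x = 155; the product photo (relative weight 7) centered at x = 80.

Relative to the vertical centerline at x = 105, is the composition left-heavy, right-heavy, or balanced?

Weights sum to 9 + 1 + 5 + 7 = 22.
x-moment: 9·44 + 1·86 + 5·155 + 7·80 = 1817; centroid 1817/22 ≈ 82.59.
82.6 lies left of the midline 105, so the layout is left-heavy.

left-heavy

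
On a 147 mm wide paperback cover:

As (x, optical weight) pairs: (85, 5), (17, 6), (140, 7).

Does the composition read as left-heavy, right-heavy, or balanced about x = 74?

right-heavy

Total weight = 5 + 6 + 7 = 18.
x: (5·85 + 6·17 + 7·140) / 18 = 1507 / 18 ≈ 83.72
83.7 lies right of the midline 74, so the layout is right-heavy.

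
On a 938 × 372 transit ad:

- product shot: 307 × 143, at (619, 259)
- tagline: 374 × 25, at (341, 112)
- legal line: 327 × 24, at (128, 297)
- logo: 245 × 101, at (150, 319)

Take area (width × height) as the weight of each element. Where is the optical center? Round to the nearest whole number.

Taking area as weight: product shot 307·143 = 43901, tagline 374·25 = 9350, legal line 327·24 = 7848, logo 245·101 = 24745. Sum 85844.
x-moment: 43901·619 + 9350·341 + 7848·128 + 24745·150 = 35079363; centroid 35079363/85844 ≈ 408.64.
y-moment: 43901·259 + 9350·112 + 7848·297 + 24745·319 = 22642070; centroid 22642070/85844 ≈ 263.76.

(409, 264)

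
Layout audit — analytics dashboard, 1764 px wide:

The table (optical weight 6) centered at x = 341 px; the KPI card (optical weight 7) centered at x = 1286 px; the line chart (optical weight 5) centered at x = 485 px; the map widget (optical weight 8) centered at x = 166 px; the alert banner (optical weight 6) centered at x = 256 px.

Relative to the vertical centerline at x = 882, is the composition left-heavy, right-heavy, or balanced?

left-heavy

Total weight = 6 + 7 + 5 + 8 + 6 = 32.
Σw·x = 6·341 + 7·1286 + 5·485 + 8·166 + 6·256 = 16337, so x̄ = 16337/32 ≈ 510.53.
510.5 lies left of the midline 882, so the layout is left-heavy.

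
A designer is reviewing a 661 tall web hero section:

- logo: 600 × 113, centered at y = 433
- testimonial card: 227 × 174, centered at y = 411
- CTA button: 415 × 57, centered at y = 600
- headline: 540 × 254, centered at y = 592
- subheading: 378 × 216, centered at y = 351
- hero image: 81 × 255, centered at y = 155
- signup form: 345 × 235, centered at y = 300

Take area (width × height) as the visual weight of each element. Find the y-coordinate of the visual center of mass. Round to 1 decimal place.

Taking area as weight: logo 600·113 = 67800, testimonial card 227·174 = 39498, CTA button 415·57 = 23655, headline 540·254 = 137160, subheading 378·216 = 81648, hero image 81·255 = 20655, signup form 345·235 = 81075. Sum 451491.
y-moment: 67800·433 + 39498·411 + 23655·600 + 137160·592 + 81648·351 + 20655·155 + 81075·300 = 197165271; centroid 197165271/451491 ≈ 436.70.

y ≈ 436.7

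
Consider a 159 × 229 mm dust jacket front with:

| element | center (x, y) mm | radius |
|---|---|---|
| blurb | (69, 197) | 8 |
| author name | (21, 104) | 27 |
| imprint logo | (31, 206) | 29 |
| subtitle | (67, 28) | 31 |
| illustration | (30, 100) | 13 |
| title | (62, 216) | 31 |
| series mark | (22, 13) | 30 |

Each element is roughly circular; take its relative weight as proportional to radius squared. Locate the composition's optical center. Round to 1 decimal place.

Weights ∝ r²: blurb 8² = 64, author name 27² = 729, imprint logo 29² = 841, subtitle 31² = 961, illustration 13² = 169, title 31² = 961, series mark 30² = 900; Σw = 4625.
Σw·x = 194635; x̄ = 194635/4625 ≈ 42.08.
y: moment 524754 / weight 4625 ≈ 113.46

(42.1, 113.5)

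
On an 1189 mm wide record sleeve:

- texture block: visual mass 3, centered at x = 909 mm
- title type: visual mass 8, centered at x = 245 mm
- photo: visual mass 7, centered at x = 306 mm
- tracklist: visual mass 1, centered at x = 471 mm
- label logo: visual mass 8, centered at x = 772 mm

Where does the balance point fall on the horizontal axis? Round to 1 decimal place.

Total weight = 3 + 8 + 7 + 1 + 8 = 27.
x: (3·909 + 8·245 + 7·306 + 1·471 + 8·772) / 27 = 13476 / 27 ≈ 499.11

x ≈ 499.1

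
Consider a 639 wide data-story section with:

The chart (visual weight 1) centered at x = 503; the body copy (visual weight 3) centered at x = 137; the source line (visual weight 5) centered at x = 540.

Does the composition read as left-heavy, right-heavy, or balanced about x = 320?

right-heavy

Total weight = 1 + 3 + 5 = 9.
x: (1·503 + 3·137 + 5·540) / 9 = 3614 / 9 ≈ 401.56
Since 401.6 is right of 320, the composition reads right-heavy.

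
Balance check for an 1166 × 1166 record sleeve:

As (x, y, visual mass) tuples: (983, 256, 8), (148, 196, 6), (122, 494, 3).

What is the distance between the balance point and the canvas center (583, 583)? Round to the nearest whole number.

Weights sum to 8 + 6 + 3 = 17.
x: (8·983 + 6·148 + 3·122) / 17 = 9118 / 17 ≈ 536.35
y: (8·256 + 6·196 + 3·494) / 17 = 4706 / 17 ≈ 276.82
From (583, 583): dx = -46.65, dy = -306.18, so the distance is √(dx²+dy²) ≈ 309.71.

≈ 310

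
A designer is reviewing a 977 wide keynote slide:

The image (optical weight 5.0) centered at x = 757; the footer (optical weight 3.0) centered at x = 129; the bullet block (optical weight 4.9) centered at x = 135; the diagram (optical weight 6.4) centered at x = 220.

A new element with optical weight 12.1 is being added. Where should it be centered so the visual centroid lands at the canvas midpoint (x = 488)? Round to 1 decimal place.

x ≈ 750.6

After adding the new element, total weight = 5.0 + 3.0 + 4.9 + 6.4 + 12.1 = 31.4.
Along x: (6241.5 + 12.1·x) / 31.4 = 488 (existing moment 5.0·757 + 3.0·129 + 4.9·135 + 6.4·220 = 6241.5) ⇒ x = (15323.2 − 6241.5) / 12.1 ≈ 750.55.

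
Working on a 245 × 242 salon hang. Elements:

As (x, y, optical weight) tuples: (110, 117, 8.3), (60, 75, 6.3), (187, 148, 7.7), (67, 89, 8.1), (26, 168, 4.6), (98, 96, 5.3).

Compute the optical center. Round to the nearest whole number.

(97, 114)

Σw = 8.3 + 6.3 + 7.7 + 8.1 + 4.6 + 5.3 = 40.3.
x: moment 3912.6 / weight 40.3 ≈ 97.09
y: moment 4585.7 / weight 40.3 ≈ 113.79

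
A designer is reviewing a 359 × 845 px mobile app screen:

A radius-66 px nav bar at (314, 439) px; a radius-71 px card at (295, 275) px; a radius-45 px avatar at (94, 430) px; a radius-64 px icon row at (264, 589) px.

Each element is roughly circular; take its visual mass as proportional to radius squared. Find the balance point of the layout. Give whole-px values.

Weights ∝ r²: nav bar 66² = 4356, card 71² = 5041, avatar 45² = 2025, icon row 64² = 4096; Σw = 15518.
x-moment: 4356·314 + 5041·295 + 2025·94 + 4096·264 = 4126573; centroid 4126573/15518 ≈ 265.92.
y-moment: 4356·439 + 5041·275 + 2025·430 + 4096·589 = 6581853; centroid 6581853/15518 ≈ 424.14.

(266, 424)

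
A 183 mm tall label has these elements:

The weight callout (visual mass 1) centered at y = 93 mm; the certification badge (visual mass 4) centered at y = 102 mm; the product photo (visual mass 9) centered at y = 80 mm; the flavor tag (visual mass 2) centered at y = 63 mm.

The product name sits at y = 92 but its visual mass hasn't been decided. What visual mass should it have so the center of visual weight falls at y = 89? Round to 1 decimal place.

Fixed elements: Σw = 1 + 4 + 9 + 2 = 16, Σw·y = 1·93 + 4·102 + 9·80 + 2·63 = 1347.
For the centroid to hit 89: (1347 + w·92) / (16 + w) = 89.
Solving: w = (89·16 − 1347) / (92 − 89) = 77 / 3 ≈ 25.67.

w ≈ 25.7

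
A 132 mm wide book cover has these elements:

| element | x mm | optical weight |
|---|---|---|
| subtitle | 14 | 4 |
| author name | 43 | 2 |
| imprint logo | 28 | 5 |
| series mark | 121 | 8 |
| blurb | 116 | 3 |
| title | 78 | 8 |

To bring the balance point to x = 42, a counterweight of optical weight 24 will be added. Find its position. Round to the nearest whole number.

New total weight: (4 + 2 + 5 + 8 + 3 + 8) + 24 = 54.
x: need Σw·x = 54·42 = 2268. Existing = 4·14 + 2·43 + 5·28 + 8·121 + 3·116 + 8·78 = 2222. Remainder 46 / 24 ≈ 1.92.

x ≈ 2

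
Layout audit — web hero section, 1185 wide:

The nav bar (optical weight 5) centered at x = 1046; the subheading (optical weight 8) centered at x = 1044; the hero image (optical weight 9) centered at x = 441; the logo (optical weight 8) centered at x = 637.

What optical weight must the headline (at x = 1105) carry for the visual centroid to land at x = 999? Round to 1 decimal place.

Known weights sum to 5 + 8 + 9 + 8 = 30; their moment is 5·1046 + 8·1044 + 9·441 + 8·637 = 22647.
Balance at x = 999 requires (22647 + w·1105) / (30 + w) = 999.
So w = (999·30 − 22647)/(1105 − 999) = 7323/106 ≈ 69.08.

w ≈ 69.1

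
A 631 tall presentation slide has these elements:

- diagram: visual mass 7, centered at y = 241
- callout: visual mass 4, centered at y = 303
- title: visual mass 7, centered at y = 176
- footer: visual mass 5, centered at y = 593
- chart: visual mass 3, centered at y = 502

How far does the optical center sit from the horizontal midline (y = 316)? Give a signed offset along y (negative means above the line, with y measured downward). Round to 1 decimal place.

Total weight = 7 + 4 + 7 + 5 + 3 = 26.
y: (7·241 + 4·303 + 7·176 + 5·593 + 3·502) / 26 = 8602 / 26 ≈ 330.85
Offset from y = 316: 330.85 − 316 ≈ 14.85.

≈ 14.8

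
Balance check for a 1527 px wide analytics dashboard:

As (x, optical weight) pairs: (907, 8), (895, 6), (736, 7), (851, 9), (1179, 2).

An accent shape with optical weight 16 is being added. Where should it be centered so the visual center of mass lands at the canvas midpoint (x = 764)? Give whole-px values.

x ≈ 555

New total weight: (8 + 6 + 7 + 9 + 2) + 16 = 48.
x: target moment 48×764 = 36672; current 8·907 + 6·895 + 7·736 + 9·851 + 2·1179 = 27795; the accent shape supplies 8877, so x = 8877/16 ≈ 554.81.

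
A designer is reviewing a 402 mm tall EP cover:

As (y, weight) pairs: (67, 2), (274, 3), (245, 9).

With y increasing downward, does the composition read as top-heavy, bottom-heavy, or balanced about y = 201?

bottom-heavy

Σw = 2 + 3 + 9 = 14.
Σw·y = 2·67 + 3·274 + 9·245 = 3161, so ȳ = 3161/14 ≈ 225.79.
225.8 vs midline 201 → bottom-heavy.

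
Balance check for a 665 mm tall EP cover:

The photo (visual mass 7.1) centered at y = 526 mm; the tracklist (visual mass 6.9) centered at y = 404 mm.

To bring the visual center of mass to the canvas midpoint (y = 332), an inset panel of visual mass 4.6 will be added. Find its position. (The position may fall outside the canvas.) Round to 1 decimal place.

After adding the inset panel, total weight = 7.1 + 6.9 + 4.6 = 18.6.
Along y: (6522.2 + 4.6·y) / 18.6 = 332 (existing moment 7.1·526 + 6.9·404 = 6522.2) ⇒ y = (6175.2 − 6522.2) / 4.6 ≈ -75.43.

y ≈ -75.4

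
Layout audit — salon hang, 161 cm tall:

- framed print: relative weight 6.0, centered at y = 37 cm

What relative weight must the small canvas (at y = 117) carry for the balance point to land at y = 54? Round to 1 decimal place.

w ≈ 1.6

The single fixed element contributes weight 6.0, moment 6.0·37 = 222.0.
Balance at y = 54 requires (222.0 + w·117) / (6.0 + w) = 54.
Solving: w = (54·6.0 − 222.0) / (117 − 54) = 102.0 / 63 ≈ 1.62.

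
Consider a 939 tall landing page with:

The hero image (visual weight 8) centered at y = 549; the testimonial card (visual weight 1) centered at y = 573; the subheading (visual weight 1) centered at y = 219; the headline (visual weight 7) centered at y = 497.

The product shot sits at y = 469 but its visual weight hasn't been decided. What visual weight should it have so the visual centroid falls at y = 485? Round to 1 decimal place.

Existing Σw = 17 (8 + 1 + 1 + 7); existing moment 8·549 + 1·573 + 1·219 + 7·497 = 8663.
Set Σw·y/Σw = 485: (8663 + 469w) = 485·(17 + w).
So w = (485·17 − 8663)/(469 − 485) = -418/-16 ≈ 26.12.

w ≈ 26.1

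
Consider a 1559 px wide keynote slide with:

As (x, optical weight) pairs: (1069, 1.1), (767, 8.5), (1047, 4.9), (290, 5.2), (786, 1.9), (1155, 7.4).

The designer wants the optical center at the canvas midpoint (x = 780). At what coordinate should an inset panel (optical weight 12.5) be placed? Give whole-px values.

After adding the inset panel, total weight = 1.1 + 8.5 + 4.9 + 5.2 + 1.9 + 7.4 + 12.5 = 41.5.
Along x: (24374.1 + 12.5·x) / 41.5 = 780 (existing moment 1.1·1069 + 8.5·767 + 4.9·1047 + 5.2·290 + 1.9·786 + 7.4·1155 = 24374.1) ⇒ x = (32370.0 − 24374.1) / 12.5 ≈ 639.67.

x ≈ 640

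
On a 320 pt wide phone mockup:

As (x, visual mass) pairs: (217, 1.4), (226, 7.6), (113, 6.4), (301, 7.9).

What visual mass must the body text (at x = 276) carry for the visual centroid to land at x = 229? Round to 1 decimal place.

Known weights sum to 1.4 + 7.6 + 6.4 + 7.9 = 23.3; their moment is 1.4·217 + 7.6·226 + 6.4·113 + 7.9·301 = 5122.5.
Set Σw·x/Σw = 229: (5122.5 + 276w) = 229·(23.3 + w).
So w = (229·23.3 − 5122.5)/(276 − 229) = 213.2/47 ≈ 4.54.

w ≈ 4.5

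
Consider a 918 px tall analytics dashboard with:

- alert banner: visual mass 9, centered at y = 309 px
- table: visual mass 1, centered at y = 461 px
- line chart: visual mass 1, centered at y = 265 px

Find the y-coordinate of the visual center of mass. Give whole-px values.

Weights sum to 9 + 1 + 1 = 11.
y-moment: 9·309 + 1·461 + 1·265 = 3507; centroid 3507/11 ≈ 318.82.

y ≈ 319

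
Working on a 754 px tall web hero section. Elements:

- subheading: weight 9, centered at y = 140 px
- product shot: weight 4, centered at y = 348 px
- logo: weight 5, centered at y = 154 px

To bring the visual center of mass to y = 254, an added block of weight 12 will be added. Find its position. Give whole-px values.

New total weight: (9 + 4 + 5) + 12 = 30.
y: need Σw·y = 30·254 = 7620. Existing = 9·140 + 4·348 + 5·154 = 3422. Remainder 4198 / 12 ≈ 349.83.

y ≈ 350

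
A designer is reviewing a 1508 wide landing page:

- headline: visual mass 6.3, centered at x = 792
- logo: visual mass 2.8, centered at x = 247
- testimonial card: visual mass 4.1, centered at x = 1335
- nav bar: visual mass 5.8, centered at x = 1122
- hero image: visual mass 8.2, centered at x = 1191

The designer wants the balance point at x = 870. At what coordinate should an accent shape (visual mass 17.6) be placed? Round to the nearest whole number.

After adding the accent shape, total weight = 6.3 + 2.8 + 4.1 + 5.8 + 8.2 + 17.6 = 44.8.
x: target moment 44.8×870 = 38976.0; current 6.3·792 + 2.8·247 + 4.1·1335 + 5.8·1122 + 8.2·1191 = 27428.5; the accent shape supplies 11547.5, so x = 11547.5/17.6 ≈ 656.11.

x ≈ 656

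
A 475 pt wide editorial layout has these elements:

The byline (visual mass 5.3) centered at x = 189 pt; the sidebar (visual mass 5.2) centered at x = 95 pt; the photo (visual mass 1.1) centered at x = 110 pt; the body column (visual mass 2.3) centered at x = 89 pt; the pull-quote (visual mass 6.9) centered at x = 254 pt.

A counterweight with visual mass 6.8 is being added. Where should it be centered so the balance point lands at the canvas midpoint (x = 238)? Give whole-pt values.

After adding the counterweight, total weight = 5.3 + 5.2 + 1.1 + 2.3 + 6.9 + 6.8 = 27.6.
Along x: (3574.0 + 6.8·x) / 27.6 = 238 (existing moment 5.3·189 + 5.2·95 + 1.1·110 + 2.3·89 + 6.9·254 = 3574.0) ⇒ x = (6568.8 − 3574.0) / 6.8 ≈ 440.41.

x ≈ 440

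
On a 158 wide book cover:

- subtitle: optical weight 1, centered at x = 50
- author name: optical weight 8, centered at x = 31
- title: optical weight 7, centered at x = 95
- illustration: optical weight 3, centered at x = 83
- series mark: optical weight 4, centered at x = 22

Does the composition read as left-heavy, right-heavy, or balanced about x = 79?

Σw = 1 + 8 + 7 + 3 + 4 = 23.
Σw·x = 1·50 + 8·31 + 7·95 + 3·83 + 4·22 = 1300, so x̄ = 1300/23 ≈ 56.52.
Since 56.5 is left of 79, the composition reads left-heavy.

left-heavy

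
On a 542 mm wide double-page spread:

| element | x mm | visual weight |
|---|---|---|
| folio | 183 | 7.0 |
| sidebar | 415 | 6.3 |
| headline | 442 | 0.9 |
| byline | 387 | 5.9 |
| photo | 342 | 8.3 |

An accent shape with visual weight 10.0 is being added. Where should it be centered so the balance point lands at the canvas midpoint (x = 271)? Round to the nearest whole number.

x ≈ 99

After adding the accent shape, total weight = 7.0 + 6.3 + 0.9 + 5.9 + 8.3 + 10.0 = 38.4.
x: target moment 38.4×271 = 10406.4; current 7.0·183 + 6.3·415 + 0.9·442 + 5.9·387 + 8.3·342 = 9415.2; the accent shape supplies 991.2, so x = 991.2/10.0 ≈ 99.12.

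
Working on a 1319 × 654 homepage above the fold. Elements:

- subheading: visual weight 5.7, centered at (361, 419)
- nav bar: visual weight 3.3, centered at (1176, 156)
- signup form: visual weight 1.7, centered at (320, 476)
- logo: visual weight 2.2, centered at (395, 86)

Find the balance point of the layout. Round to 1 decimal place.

Σw = 5.7 + 3.3 + 1.7 + 2.2 = 12.9.
x: (5.7·361 + 3.3·1176 + 1.7·320 + 2.2·395) / 12.9 = 7351.5 / 12.9 ≈ 569.88
y: (5.7·419 + 3.3·156 + 1.7·476 + 2.2·86) / 12.9 = 3901.5 / 12.9 ≈ 302.44

(569.9, 302.4)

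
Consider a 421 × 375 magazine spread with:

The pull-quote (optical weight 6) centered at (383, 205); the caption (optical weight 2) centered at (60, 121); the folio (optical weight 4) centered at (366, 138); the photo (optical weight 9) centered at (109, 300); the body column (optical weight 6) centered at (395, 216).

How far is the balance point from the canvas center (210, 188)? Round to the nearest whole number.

Weights sum to 6 + 2 + 4 + 9 + 6 = 27.
x: (6·383 + 2·60 + 4·366 + 9·109 + 6·395) / 27 = 7233 / 27 ≈ 267.89
y: (6·205 + 2·121 + 4·138 + 9·300 + 6·216) / 27 = 6020 / 27 ≈ 222.96
From (210, 188): dx = 57.89, dy = 34.96, so the distance is √(dx²+dy²) ≈ 67.63.

≈ 68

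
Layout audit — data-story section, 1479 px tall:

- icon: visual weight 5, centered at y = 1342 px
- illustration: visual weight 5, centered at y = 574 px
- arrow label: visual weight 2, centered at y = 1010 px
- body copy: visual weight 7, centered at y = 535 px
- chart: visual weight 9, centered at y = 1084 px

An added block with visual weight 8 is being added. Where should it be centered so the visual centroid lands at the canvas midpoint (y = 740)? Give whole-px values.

y ≈ 192

After adding the added block, total weight = 5 + 5 + 2 + 7 + 9 + 8 = 36.
Along y: (25101 + 8·y) / 36 = 740 (existing moment 5·1342 + 5·574 + 2·1010 + 7·535 + 9·1084 = 25101) ⇒ y = (26640 − 25101) / 8 ≈ 192.38.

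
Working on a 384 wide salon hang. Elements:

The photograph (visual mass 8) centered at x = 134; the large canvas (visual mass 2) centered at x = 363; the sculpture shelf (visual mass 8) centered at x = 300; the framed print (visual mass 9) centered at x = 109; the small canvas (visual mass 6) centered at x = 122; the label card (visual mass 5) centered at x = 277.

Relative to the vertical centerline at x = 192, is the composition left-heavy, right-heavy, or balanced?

balanced

Weights sum to 8 + 2 + 8 + 9 + 6 + 5 = 38.
Σw·x = 7296; x̄ = 7296/38 ≈ 192.00.
192.00 = 192 exactly: balanced.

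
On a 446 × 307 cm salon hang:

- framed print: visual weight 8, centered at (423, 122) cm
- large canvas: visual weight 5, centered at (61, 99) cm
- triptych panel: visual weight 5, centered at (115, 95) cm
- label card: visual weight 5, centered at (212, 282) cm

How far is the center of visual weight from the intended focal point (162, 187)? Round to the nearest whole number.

≈ 81 cm

Total weight = 8 + 5 + 5 + 5 = 23.
Σw·x = 8·423 + 5·61 + 5·115 + 5·212 = 5324, so x̄ = 5324/23 ≈ 231.48.
Σw·y = 8·122 + 5·99 + 5·95 + 5·282 = 3356, so ȳ = 3356/23 ≈ 145.91.
Offset from (162, 187): Δx ≈ 69.48, Δy ≈ -41.09; distance = √(Δx² + Δy²) ≈ 80.72.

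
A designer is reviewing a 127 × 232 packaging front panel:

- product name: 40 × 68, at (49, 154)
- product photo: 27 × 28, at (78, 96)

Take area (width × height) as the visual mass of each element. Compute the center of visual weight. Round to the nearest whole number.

Areas: product name 40·68 = 2720, product photo 27·28 = 756. Total weight = 3476.
Σw·x = 2720·49 + 756·78 = 192248, so x̄ = 192248/3476 ≈ 55.31.
Σw·y = 2720·154 + 756·96 = 491456, so ȳ = 491456/3476 ≈ 141.39.

(55, 141)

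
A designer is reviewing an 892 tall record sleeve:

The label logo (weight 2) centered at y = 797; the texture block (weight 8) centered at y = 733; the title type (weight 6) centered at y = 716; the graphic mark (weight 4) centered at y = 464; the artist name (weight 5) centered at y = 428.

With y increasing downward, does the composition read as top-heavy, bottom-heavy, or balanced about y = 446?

Total weight = 2 + 8 + 6 + 4 + 5 = 25.
y-moment: 2·797 + 8·733 + 6·716 + 4·464 + 5·428 = 15750; centroid 15750/25 ≈ 630.00.
630.0 lies below (larger y than) the midline 446, so the layout is bottom-heavy.

bottom-heavy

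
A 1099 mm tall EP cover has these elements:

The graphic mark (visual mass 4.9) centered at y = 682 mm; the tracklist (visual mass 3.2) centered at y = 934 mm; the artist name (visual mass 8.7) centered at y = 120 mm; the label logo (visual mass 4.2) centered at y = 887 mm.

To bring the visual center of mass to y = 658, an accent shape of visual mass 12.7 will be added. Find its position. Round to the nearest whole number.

y ≈ 872

With the accent shape, Σw becomes 4.9 + 3.2 + 8.7 + 4.2 + 12.7 = 33.7.
y: need Σw·y = 33.7·658 = 22174.6. Existing = 4.9·682 + 3.2·934 + 8.7·120 + 4.2·887 = 11100.0. Remainder 11074.6 / 12.7 ≈ 872.02.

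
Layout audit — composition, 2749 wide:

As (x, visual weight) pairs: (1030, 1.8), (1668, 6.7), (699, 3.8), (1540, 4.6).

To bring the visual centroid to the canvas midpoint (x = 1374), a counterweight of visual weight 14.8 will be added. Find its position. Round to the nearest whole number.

x ≈ 1404

After adding the counterweight, total weight = 1.8 + 6.7 + 3.8 + 4.6 + 14.8 = 31.7.
x: need Σw·x = 31.7·1374 = 43555.8. Existing = 1.8·1030 + 6.7·1668 + 3.8·699 + 4.6·1540 = 22769.8. Remainder 20786.0 / 14.8 ≈ 1404.46.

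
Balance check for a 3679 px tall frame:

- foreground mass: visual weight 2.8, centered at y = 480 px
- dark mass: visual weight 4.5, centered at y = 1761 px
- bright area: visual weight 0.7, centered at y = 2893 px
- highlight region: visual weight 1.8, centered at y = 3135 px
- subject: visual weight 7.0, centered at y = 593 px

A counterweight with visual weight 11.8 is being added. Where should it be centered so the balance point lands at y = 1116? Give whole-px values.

New total weight: (2.8 + 4.5 + 0.7 + 1.8 + 7.0) + 11.8 = 28.6.
y: need Σw·y = 28.6·1116 = 31917.6. Existing = 2.8·480 + 4.5·1761 + 0.7·2893 + 1.8·3135 + 7.0·593 = 21087.6. Remainder 10830.0 / 11.8 ≈ 917.80.

y ≈ 918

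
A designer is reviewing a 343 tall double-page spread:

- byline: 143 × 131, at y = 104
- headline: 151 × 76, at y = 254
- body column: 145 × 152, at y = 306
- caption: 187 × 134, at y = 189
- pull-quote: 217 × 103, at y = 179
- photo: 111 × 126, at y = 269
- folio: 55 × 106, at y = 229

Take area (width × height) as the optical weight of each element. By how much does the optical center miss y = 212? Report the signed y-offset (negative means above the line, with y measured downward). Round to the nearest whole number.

≈ 1

Areas: byline 143·131 = 18733, headline 151·76 = 11476, body column 145·152 = 22040, caption 187·134 = 25058, pull-quote 217·103 = 22351, photo 111·126 = 13986, folio 55·106 = 5830. Total weight = 119474.
Σw·y = 18733·104 + 11476·254 + 22040·306 + 25058·189 + 22351·179 + 13986·269 + 5830·229 = 25441471, so ȳ = 25441471/119474 ≈ 212.95.
Difference: 212.95 − 212 ≈ 0.95.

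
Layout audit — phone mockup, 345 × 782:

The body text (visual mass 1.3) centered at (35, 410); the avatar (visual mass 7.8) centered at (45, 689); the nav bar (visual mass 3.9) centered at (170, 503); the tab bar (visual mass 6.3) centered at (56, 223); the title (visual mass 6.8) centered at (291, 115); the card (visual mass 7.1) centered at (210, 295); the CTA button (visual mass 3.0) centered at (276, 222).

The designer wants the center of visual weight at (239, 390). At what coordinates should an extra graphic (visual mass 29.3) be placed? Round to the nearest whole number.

After adding the extra graphic, total weight = 1.3 + 7.8 + 3.9 + 6.3 + 6.8 + 7.1 + 3.0 + 29.3 = 65.5.
x: need Σw·x = 65.5·239 = 15654.5. Existing = 1.3·35 + 7.8·45 + 3.9·170 + 6.3·56 + 6.8·291 + 7.1·210 + 3.0·276 = 5710.1. Remainder 9944.4 / 29.3 ≈ 339.40.
y: need Σw·y = 65.5·390 = 25545.0. Existing = 1.3·410 + 7.8·689 + 3.9·503 + 6.3·223 + 6.8·115 + 7.1·295 + 3.0·222 = 12816.3. Remainder 12728.7 / 29.3 ≈ 434.43.

(339, 434)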